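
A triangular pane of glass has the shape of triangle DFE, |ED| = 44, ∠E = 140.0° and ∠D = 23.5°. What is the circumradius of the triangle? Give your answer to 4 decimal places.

R ≈ 77.4606

The third angle is ∠F = 180° − ∠E − ∠D = 16.50°.
Law of sines: |FE| = |ED|·sin D/sin F ≈ 61.775.
Law of sines: |DF| = |ED|·sin E/sin F ≈ 99.581.
Circumradius = |ED|/(2 sin F) ≈ 77.461.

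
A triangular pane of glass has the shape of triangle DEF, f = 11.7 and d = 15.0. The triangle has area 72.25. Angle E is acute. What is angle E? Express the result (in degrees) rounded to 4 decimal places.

From area = ½·f·d·sin E, we get sin E = 2·area/(f·d) ≈ 0.82336.
Taking the acute solution, ∠E ≈ 55.42°.

∠E ≈ 55.4228°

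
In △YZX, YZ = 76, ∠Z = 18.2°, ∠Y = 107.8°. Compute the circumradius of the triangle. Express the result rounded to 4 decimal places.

46.9706

The third angle is ∠X = 180° − ∠Y − ∠Z = 54.00°.
Law of sines: ZX = YZ·sin Y/sin X ≈ 89.444.
Law of sines: XY = YZ·sin Z/sin X ≈ 29.341.
Circumradius = YZ/(2 sin X) ≈ 46.971.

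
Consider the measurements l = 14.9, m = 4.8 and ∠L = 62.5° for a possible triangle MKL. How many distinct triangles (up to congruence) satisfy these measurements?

1

m·sin L = 4.8·sin(62.5°) ≈ 4.258.
Since l ≥ m, exactly one triangle exists.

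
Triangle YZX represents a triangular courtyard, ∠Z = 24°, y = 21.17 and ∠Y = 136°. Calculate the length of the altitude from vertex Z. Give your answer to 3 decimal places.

The third angle is ∠X = 180° − ∠Y − ∠Z = 20.00°.
Law of sines: z = y·sin Z/sin Y ≈ 12.395.
Law of sines: x = y·sin X/sin Y ≈ 10.423.
Area = ½·y·z·sin X ≈ 44.875.
The altitude from Z has length 2·area/z ≈ 7.2406.

7.241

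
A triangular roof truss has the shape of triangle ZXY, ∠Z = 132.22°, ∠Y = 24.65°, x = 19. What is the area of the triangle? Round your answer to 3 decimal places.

141.927

The third angle is ∠X = 180° − ∠Y − ∠Z = 23.13°.
Law of sines: z = x·sin Z/sin X ≈ 35.82.
Law of sines: y = x·sin Y/sin X ≈ 20.173.
Area = ½·x·z·sin Y ≈ 141.93.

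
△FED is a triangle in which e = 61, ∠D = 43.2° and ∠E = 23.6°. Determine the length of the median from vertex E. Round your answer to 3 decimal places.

The third angle is ∠F = 180° − ∠E − ∠D = 113.20°.
Law of sines: f = e·sin F/sin E ≈ 140.05.
Law of sines: d = e·sin D/sin E ≈ 104.3.
Median from E: ½√(2·d² + 2·f² − e²) ≈ 119.65.

m_E ≈ 119.648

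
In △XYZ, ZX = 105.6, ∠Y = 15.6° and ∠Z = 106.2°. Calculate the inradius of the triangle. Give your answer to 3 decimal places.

41.453

The third angle is ∠X = 180° − ∠Y − ∠Z = 58.20°.
Law of sines: YZ = ZX·sin X/sin Y ≈ 333.74.
Law of sines: XY = ZX·sin Z/sin Y ≈ 377.09.
Area = ½·ZX·YZ·sin Z ≈ 16922.
Semiperimeter s = (333.74+105.6+377.09)/2 = 408.21.
Inradius = area/s = 16922/408.21 ≈ 41.453.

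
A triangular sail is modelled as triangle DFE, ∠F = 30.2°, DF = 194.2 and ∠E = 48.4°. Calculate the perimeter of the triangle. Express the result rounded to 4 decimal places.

perimeter ≈ 579.4044

The third angle is ∠D = 180° − ∠F − ∠E = 101.40°.
Law of sines: FE = DF·sin D/sin E ≈ 254.57.
Law of sines: ED = DF·sin F/sin E ≈ 130.63.
Semiperimeter s = (254.57+130.63+194.2)/2 = 289.7.
Perimeter = 254.57 + 130.63 + 194.2 = 579.4.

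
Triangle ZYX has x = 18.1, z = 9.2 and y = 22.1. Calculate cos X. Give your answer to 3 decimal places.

0.604

By the law of cosines, cos X = (z² + y² − x²) / (2·z·y) ≈ 0.60358, so ∠X ≈ 52.87°.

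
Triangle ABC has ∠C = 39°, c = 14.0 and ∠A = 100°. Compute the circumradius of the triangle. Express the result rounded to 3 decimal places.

11.123

The third angle is ∠B = 180° − ∠C − ∠A = 41.00°.
Law of sines: a = c·sin A/sin C ≈ 21.908.
Law of sines: b = c·sin B/sin C ≈ 14.595.
Circumradius = c/(2 sin C) ≈ 11.123.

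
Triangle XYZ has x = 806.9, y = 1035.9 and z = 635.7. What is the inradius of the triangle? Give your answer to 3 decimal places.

Semiperimeter s = (806.9 + 1035.9 + 635.7)/2 = 1239.2.
Heron's formula: area = √(1239.2·432.35·203.35·603.55) ≈ 2.5643e+05.
Inradius = area/s = 2.5643e+05/1239.2 ≈ 206.93.

206.927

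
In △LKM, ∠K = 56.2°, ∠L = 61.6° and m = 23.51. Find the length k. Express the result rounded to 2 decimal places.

The third angle is ∠M = 180° − ∠L − ∠K = 62.20°.
Law of sines: k = m·sin K/sin M ≈ 22.086.

22.09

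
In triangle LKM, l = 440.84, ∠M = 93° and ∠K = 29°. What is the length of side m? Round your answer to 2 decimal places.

519.12

The third angle is ∠L = 180° − ∠K − ∠M = 58.00°.
Law of sines: m = l·sin M/sin L ≈ 519.12.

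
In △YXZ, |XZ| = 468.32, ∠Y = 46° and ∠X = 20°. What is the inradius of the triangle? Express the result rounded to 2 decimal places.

The third angle is ∠Z = 180° − ∠Y − ∠X = 114.00°.
Law of sines: |ZY| = |XZ|·sin X/sin Y ≈ 222.67.
Law of sines: |YX| = |XZ|·sin Z/sin Y ≈ 594.76.
Area = ½·|XZ|·|ZY|·sin Z ≈ 47632.
Semiperimeter s = (468.32+222.67+594.76)/2 = 642.87.
Inradius = area/s = 47632/642.87 ≈ 74.093.

74.09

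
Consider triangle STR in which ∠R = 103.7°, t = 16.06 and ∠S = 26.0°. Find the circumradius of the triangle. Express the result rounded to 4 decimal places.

10.4367

The third angle is ∠T = 180° − ∠R − ∠S = 50.30°.
Law of sines: s = t·sin S/sin T ≈ 9.1503.
Law of sines: r = t·sin R/sin T ≈ 20.28.
Circumradius = t/(2 sin T) ≈ 10.437.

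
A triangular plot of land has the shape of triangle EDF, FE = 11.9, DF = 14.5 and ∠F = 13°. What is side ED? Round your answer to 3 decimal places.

3.950

By the law of cosines, ED² = DF² + FE² − 2·DF·FE·cos F = 15.605, so ED ≈ 3.9503.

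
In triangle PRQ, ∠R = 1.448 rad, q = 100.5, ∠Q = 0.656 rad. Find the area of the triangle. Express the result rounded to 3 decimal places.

The third angle is ∠P = π − ∠R − ∠Q = 1.038 rad.
Law of sines: p = q·sin P/sin Q ≈ 141.89.
Law of sines: r = q·sin R/sin Q ≈ 163.53.
Area = ½·q·p·sin R ≈ 7076.5.

area ≈ 7076.514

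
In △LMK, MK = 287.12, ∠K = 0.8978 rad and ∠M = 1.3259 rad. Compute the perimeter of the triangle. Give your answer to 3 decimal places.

The third angle is ∠L = π − ∠M − ∠K = 0.9179 rad.
Law of sines: KL = MK·sin M/sin L ≈ 350.68.
Law of sines: LM = MK·sin K/sin L ≈ 282.65.
Semiperimeter s = (287.12+350.68+282.65)/2 = 460.22.
Perimeter = 287.12 + 350.68 + 282.65 = 920.45.

perimeter ≈ 920.450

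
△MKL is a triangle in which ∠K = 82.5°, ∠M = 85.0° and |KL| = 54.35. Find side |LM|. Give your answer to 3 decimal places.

54.091

The third angle is ∠L = 180° − ∠M − ∠K = 12.50°.
Law of sines: |LM| = |KL|·sin K/sin M ≈ 54.091.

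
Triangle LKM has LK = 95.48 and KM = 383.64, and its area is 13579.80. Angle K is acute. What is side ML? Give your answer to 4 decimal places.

From area = ½·LK·KM·sin K, we get sin K = 2·area/(LK·KM) ≈ 0.74146.
Taking the acute solution, ∠K ≈ 47.86°.
Law of cosines then gives ML ≈ 327.32.

327.3207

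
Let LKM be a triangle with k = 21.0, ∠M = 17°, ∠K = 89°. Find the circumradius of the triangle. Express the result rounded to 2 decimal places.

R ≈ 10.50

The third angle is ∠L = 180° − ∠K − ∠M = 74.00°.
Law of sines: l = k·sin L/sin K ≈ 20.19.
Law of sines: m = k·sin M/sin K ≈ 6.1407.
Circumradius = k/(2 sin K) ≈ 10.502.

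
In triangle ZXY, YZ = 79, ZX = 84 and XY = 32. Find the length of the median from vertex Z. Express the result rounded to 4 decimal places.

Median from Z: ½√(2·YZ² + 2·ZX² − XY²) ≈ 79.953.

m_Z ≈ 79.9531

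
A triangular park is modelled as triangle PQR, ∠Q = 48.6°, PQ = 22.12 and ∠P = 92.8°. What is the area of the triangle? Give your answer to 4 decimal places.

area ≈ 293.7962

The third angle is ∠R = 180° − ∠P − ∠Q = 38.60°.
Law of sines: QR = PQ·sin P/sin R ≈ 35.413.
Law of sines: RP = PQ·sin Q/sin R ≈ 26.596.
Area = ½·PQ·QR·sin Q ≈ 293.8.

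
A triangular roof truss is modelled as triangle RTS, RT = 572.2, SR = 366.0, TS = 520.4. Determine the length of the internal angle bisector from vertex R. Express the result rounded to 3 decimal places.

By the law of cosines, cos R = (SR² + RT² − TS²) / (2·SR·RT) ≈ 0.45494, so ∠R ≈ 62.94°.
The bisector from R has length 2·SR·RT·cos(∠R/2)/(SR+RT) ≈ 380.78.

t_R ≈ 380.778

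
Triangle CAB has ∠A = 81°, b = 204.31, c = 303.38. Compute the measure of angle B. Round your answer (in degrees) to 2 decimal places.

36.63

By the law of cosines, a² = b² + c² − 2·b·c·cos A = 1.1439e+05, so a ≈ 338.21.
Law of cosines again: cos B = (c² + a² − b²)/(2·c·a) ≈ 0.80250, so ∠B ≈ 36.63°.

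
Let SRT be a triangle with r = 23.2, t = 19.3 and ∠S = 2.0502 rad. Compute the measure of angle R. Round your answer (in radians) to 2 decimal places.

∠R ≈ 0.60 rad

By the law of cosines, s² = r² + t² − 2·r·t·cos S = 1323.8, so s ≈ 36.384.
Law of cosines again: cos R = (t² + s² − r²)/(2·t·s) ≈ 0.82457, so ∠R ≈ 0.6014 rad.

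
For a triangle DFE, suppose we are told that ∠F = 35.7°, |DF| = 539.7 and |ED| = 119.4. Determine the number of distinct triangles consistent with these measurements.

0

|DF|·sin F = 539.7·sin(35.7°) ≈ 314.9.
Since |ED| = 119.4 < 314.9 = |DF| sin F, no triangle exists.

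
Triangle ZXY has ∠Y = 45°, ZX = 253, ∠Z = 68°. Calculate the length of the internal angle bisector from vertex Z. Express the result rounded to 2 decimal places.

The third angle is ∠X = 180° − ∠Y − ∠Z = 67.00°.
Law of sines: XY = ZX·sin Z/sin Y ≈ 331.74.
Law of sines: YZ = ZX·sin X/sin Y ≈ 329.35.
The bisector from Z has length 2·YZ·ZX·cos(∠Z/2)/(YZ+ZX) ≈ 237.25.

t_Z ≈ 237.25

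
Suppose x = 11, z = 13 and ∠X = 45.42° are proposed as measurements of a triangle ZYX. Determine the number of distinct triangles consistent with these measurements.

z·sin X = 13·sin(45.42°) ≈ 9.26.
Since z sin X < x < z (9.26 < 11 < 13), two triangles exist.

2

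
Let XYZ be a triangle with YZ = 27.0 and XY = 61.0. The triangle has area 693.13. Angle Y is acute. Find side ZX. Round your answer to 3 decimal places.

51.685

From area = ½·XY·YZ·sin Y, we get sin Y = 2·area/(XY·YZ) ≈ 0.84169.
Taking the acute solution, ∠Y ≈ 57.32°.
Law of cosines then gives ZX ≈ 51.685.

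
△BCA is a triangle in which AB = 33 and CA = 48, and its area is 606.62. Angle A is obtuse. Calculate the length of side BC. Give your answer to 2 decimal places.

73.69

From area = ½·CA·AB·sin A, we get sin A = 2·area/(CA·AB) ≈ 0.76593.
Taking the obtuse solution, ∠A ≈ 2.269 rad.
Law of cosines then gives BC ≈ 73.687.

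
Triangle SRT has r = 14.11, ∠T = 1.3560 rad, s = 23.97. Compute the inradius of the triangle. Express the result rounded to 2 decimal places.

By the law of cosines, t² = s² + r² − 2·s·r·cos T = 629.47, so t ≈ 25.089.
Area = ½·s·r·sin T ≈ 165.22.
Semiperimeter p = (23.97+14.11+25.089)/2 = 31.585.
Inradius = area/p = 165.22/31.585 ≈ 5.2311.

5.23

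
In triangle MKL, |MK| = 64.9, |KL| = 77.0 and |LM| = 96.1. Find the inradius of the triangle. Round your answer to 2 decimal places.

r ≈ 20.91

Semiperimeter s = (77 + 96.1 + 64.9)/2 = 119.
Heron's formula: area = √(119·42·22.9·54.1) ≈ 2488.4.
Inradius = area/s = 2488.4/119 ≈ 20.911.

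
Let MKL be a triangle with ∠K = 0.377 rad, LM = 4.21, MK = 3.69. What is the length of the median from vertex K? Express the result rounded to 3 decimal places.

m_K ≈ 5.466

Law of sines: sin L = MK·sin K/LM ≈ 0.32266.
Since LM ≥ MK, only the acute value applies: ∠L ≈ 0.329 rad.
Then ∠M = π − ∠K − ∠L ≈ 2.436 rad.
Law of sines gives KL = LM·sin M/sin K ≈ 7.4157.
Median from K: ½√(2·MK² + 2·KL² − LM²) ≈ 5.4656.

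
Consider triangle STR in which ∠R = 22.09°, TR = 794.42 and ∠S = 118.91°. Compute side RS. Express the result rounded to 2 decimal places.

571.12

The third angle is ∠T = 180° − ∠R − ∠S = 39.00°.
Law of sines: RS = TR·sin T/sin S ≈ 571.12.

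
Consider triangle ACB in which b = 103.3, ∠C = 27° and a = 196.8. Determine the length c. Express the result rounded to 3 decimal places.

By the law of cosines, c² = b² + a² − 2·b·a·cos C = 13174, so c ≈ 114.78.

114.777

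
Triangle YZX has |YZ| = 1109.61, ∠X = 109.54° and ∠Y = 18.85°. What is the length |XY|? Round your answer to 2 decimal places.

The third angle is ∠Z = 180° − ∠X − ∠Y = 51.61°.
Law of sines: |XY| = |YZ|·sin Z/sin X ≈ 922.86.

922.86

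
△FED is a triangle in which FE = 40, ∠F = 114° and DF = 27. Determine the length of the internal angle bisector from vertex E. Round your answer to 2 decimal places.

By the law of cosines, ED² = DF² + FE² − 2·DF·FE·cos F = 3207.6, so ED ≈ 56.635.
Law of cosines again: cos E = (FE² + ED² − DF²)/(2·FE·ED) ≈ 0.90018, so ∠E ≈ 25.82°.
The bisector from E has length 2·FE·ED·cos(∠E/2)/(FE+ED) ≈ 45.701.

45.70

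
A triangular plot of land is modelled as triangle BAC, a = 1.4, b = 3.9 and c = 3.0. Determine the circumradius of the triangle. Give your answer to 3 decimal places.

R ≈ 2.261

By the law of cosines, cos B = (a² + c² − b²) / (2·a·c) ≈ -0.50595, so ∠B ≈ 120.39°.
Circumradius = b/(2 sin B) ≈ 2.2607.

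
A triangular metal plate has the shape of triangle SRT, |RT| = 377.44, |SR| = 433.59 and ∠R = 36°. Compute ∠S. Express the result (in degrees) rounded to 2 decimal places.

By the law of cosines, |TS|² = |SR|² + |RT|² − 2·|SR|·|RT|·cos R = 65663, so |TS| ≈ 256.25.
Law of cosines again: cos S = (|TS|² + |SR|² − |RT|²)/(2·|TS|·|SR|) ≈ 0.50043, so ∠S ≈ 59.97°.

∠S ≈ 59.97°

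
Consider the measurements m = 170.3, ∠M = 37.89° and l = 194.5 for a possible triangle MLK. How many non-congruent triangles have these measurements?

l·sin M = 194.5·sin(37.89°) ≈ 119.5.
Since l sin M < m < l (119.5 < 170.3 < 194.5), two triangles exist.

2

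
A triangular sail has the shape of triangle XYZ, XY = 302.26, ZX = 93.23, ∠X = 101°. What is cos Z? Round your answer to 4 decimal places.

By the law of cosines, YZ² = ZX² + XY² − 2·ZX·XY·cos X = 1.1081e+05, so YZ ≈ 332.88.
Law of cosines again: cos Z = (YZ² + ZX² − XY²)/(2·YZ·ZX) ≈ 0.45333, so ∠Z ≈ 63.04°.

cos Z ≈ 0.4533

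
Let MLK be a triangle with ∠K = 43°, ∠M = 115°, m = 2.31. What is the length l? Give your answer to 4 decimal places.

The third angle is ∠L = 180° − ∠K − ∠M = 22.00°.
Law of sines: l = m·sin L/sin M ≈ 0.9548.

0.9548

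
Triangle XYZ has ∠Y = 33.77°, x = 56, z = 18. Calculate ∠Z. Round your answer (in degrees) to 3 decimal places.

By the law of cosines, y² = z² + x² − 2·z·x·cos Y = 1784.1, so y ≈ 42.239.
Law of cosines again: cos Z = (x² + y² − z²)/(2·x·y) ≈ 0.97154, so ∠Z ≈ 13.70°.

13.702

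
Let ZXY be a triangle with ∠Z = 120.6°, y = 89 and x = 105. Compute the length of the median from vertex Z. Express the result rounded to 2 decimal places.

m_Z ≈ 48.56

By the law of cosines, z² = x² + y² − 2·x·y·cos Z = 28460, so z ≈ 168.7.
Median from Z: ½√(2·x² + 2·y² − z²) ≈ 48.559.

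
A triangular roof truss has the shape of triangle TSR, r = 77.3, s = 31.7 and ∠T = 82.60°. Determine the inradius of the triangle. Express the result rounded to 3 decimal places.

12.879

By the law of cosines, t² = s² + r² − 2·s·r·cos T = 6349, so t ≈ 79.68.
Area = ½·s·r·sin T ≈ 1215.
Semiperimeter p = (79.68+31.7+77.3)/2 = 94.34.
Inradius = area/p = 1215/94.34 ≈ 12.879.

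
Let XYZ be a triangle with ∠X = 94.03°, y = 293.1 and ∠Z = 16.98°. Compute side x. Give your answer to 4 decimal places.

The third angle is ∠Y = 180° − ∠Z − ∠X = 68.99°.
Law of sines: x = y·sin X/sin Y ≈ 313.2.

313.1973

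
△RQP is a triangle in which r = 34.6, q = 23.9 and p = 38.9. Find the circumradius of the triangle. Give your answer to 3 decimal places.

By the law of cosines, cos R = (q² + p² − r²) / (2·q·p) ≈ 0.47717, so ∠R ≈ 61.50°.
Circumradius = r/(2 sin R) ≈ 19.686.

19.686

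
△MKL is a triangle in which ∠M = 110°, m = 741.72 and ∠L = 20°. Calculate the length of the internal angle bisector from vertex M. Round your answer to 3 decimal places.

t_M ≈ 214.100

The third angle is ∠K = 180° − ∠L − ∠M = 50.00°.
Law of sines: k = m·sin K/sin M ≈ 604.66.
Law of sines: l = m·sin L/sin M ≈ 269.96.
The bisector from M has length 2·k·l·cos(∠M/2)/(k+l) ≈ 214.1.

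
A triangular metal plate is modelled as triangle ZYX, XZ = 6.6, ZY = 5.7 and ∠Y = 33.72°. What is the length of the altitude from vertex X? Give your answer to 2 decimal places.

h_X ≈ 5.85

Law of sines: sin X = ZY·sin Y/XZ ≈ 0.47943.
Since XZ ≥ ZY, only the acute value applies: ∠X ≈ 28.65°.
Then ∠Z = 180° − ∠Y − ∠X ≈ 117.63°.
Law of sines gives YX = XZ·sin Z/sin Y ≈ 10.533.
Area = ½·XZ·ZY·sin Z ≈ 16.665.
The altitude from X has length 2·area/ZY ≈ 5.8473.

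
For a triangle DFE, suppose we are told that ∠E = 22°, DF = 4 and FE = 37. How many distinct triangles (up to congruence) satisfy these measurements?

FE·sin E = 37·sin(22°) ≈ 13.86.
Since DF = 4 < 13.86 = FE sin E, no triangle exists.

0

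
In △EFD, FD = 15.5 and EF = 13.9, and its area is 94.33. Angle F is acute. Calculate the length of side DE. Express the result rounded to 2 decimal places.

From area = ½·EF·FD·sin F, we get sin F = 2·area/(EF·FD) ≈ 0.87566.
Taking the acute solution, ∠F ≈ 61.12°.
Law of cosines then gives DE ≈ 15.012.

15.01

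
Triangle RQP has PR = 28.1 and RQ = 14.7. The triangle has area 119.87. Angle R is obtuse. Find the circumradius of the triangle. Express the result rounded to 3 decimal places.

35.295

From area = ½·PR·RQ·sin R, we get sin R = 2·area/(PR·RQ) ≈ 0.58039.
Taking the obtuse solution, ∠R ≈ 144.52°.
Law of cosines then gives QP ≈ 40.969.
Circumradius = QP/(2 sin R) ≈ 35.295.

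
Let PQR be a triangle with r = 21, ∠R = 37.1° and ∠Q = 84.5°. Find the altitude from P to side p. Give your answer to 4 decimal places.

h_P ≈ 20.9033

The third angle is ∠P = 180° − ∠Q − ∠R = 58.40°.
Law of sines: p = r·sin P/sin R ≈ 29.652.
Law of sines: q = r·sin Q/sin R ≈ 34.654.
Area = ½·r·p·sin Q ≈ 309.91.
The altitude from P has length 2·area/p ≈ 20.903.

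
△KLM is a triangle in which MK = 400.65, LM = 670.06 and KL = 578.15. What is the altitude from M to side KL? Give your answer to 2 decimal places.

h_M ≈ 398.69

Semiperimeter s = (670.06 + 400.65 + 578.15)/2 = 824.43.
Heron's formula: area = √(824.43·154.37·423.78·246.28) ≈ 1.1525e+05.
The altitude from M has length 2·area/KL ≈ 398.69.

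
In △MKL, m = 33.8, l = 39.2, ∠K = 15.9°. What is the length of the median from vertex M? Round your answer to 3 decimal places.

By the law of cosines, k² = l² + m² − 2·l·m·cos K = 130.54, so k ≈ 11.426.
Median from M: ½√(2·k² + 2·l² − m²) ≈ 23.409.

m_M ≈ 23.409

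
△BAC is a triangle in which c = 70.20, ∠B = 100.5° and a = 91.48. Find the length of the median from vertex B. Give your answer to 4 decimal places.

m_B ≈ 52.3355

By the law of cosines, b² = a² + c² − 2·a·c·cos B = 15637, so b ≈ 125.05.
Median from B: ½√(2·a² + 2·c² − b²) ≈ 52.336.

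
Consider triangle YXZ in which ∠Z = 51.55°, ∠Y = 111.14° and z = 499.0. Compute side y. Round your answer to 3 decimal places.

The third angle is ∠X = 180° − ∠Z − ∠Y = 17.31°.
Law of sines: y = z·sin Y/sin Z ≈ 594.29.

594.289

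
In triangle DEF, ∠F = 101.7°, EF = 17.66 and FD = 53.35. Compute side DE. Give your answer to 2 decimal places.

59.50

By the law of cosines, DE² = EF² + FD² − 2·EF·FD·cos F = 3540.2, so DE ≈ 59.5.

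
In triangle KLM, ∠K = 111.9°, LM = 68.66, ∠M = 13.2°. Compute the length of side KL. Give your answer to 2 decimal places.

The third angle is ∠L = 180° − ∠M − ∠K = 54.90°.
Law of sines: KL = LM·sin M/sin K ≈ 16.898.

16.90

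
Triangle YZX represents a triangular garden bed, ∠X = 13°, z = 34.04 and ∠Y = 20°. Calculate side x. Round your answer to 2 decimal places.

The third angle is ∠Z = 180° − ∠X − ∠Y = 147.00°.
Law of sines: x = z·sin X/sin Z ≈ 14.059.

14.06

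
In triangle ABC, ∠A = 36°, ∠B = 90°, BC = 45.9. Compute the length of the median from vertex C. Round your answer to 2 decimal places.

The third angle is ∠C = 180° − ∠A − ∠B = 54.00°.
Law of sines: CA = BC·sin B/sin A ≈ 78.09.
Law of sines: AB = BC·sin C/sin A ≈ 63.176.
Median from C: ½√(2·BC² + 2·CA² − AB²) ≈ 55.719.

55.72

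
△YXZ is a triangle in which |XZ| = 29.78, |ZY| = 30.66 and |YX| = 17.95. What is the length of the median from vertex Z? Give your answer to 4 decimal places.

28.8599

Median from Z: ½√(2·|XZ|² + 2·|ZY|² − |YX|²) ≈ 28.86.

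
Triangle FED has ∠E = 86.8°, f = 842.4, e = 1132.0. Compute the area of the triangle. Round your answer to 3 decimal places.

area ≈ 338390.237

Law of sines: sin F = f·sin E/e ≈ 0.74301.
Since e ≥ f, only the acute value applies: ∠F ≈ 47.99°.
Then ∠D = 180° − ∠E − ∠F ≈ 45.21°.
Law of sines gives d = e·sin D/sin E ≈ 804.65.
Area = ½·e·f·sin D ≈ 3.3839e+05.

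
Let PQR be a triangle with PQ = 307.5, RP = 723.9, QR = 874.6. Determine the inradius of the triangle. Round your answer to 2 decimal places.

110.30

Semiperimeter s = (874.6 + 723.9 + 307.5)/2 = 953.
Heron's formula: area = √(953·78.4·229.1·645.5) ≈ 1.0512e+05.
Inradius = area/s = 1.0512e+05/953 ≈ 110.3.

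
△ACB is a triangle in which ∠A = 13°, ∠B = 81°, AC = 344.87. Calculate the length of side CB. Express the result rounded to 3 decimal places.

The third angle is ∠C = 180° − ∠B − ∠A = 86.00°.
Law of sines: CB = AC·sin A/sin B ≈ 78.546.

78.546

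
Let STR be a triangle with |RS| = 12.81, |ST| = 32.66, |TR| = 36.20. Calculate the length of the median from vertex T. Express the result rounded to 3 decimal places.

m_T ≈ 33.875

Median from T: ½√(2·|ST|² + 2·|TR|² − |RS|²) ≈ 33.875.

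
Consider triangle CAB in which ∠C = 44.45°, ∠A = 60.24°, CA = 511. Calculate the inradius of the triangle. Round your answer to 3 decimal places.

122.510

The third angle is ∠B = 180° − ∠C − ∠A = 75.31°.
Law of sines: AB = CA·sin C/sin B ≈ 369.94.
Law of sines: BC = CA·sin A/sin B ≈ 458.6.
Area = ½·CA·AB·sin A ≈ 82053.
Semiperimeter s = (369.94+458.6+511)/2 = 669.77.
Inradius = area/s = 82053/669.77 ≈ 122.51.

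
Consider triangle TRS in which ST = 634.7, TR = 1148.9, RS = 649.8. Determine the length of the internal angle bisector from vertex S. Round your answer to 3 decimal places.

287.195

By the law of cosines, cos S = (RS² + ST² − TR²) / (2·RS·ST) ≈ -0.59997, so ∠S ≈ 126.87°.
The bisector from S has length 2·RS·ST·cos(∠S/2)/(RS+ST) ≈ 287.19.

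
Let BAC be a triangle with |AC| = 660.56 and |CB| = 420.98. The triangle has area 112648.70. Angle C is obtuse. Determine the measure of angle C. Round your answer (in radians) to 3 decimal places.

∠C ≈ 2.197 rad

From area = ½·|AC|·|CB|·sin C, we get sin C = 2·area/(|AC|·|CB|) ≈ 0.81018.
Taking the obtuse solution, ∠C ≈ 2.197 rad.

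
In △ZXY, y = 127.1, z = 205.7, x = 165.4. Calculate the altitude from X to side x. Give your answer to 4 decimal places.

127.0483

Semiperimeter s = (205.7 + 165.4 + 127.1)/2 = 249.1.
Heron's formula: area = √(249.1·43.4·83.7·122) ≈ 10507.
The altitude from X has length 2·area/x ≈ 127.05.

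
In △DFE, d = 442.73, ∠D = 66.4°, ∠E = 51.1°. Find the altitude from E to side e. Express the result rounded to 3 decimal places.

392.706

The third angle is ∠F = 180° − ∠E − ∠D = 62.50°.
Law of sines: f = d·sin F/sin D ≈ 428.55.
Law of sines: e = d·sin E/sin D ≈ 376.
Area = ½·d·f·sin E ≈ 73829.
The altitude from E has length 2·area/e ≈ 392.71.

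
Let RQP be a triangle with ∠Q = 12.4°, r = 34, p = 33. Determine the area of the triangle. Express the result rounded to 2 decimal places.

120.47

Area = ½·p·r·sin Q ≈ 120.47.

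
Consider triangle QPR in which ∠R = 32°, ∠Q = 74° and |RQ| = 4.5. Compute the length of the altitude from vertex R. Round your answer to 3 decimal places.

The third angle is ∠P = 180° − ∠R − ∠Q = 74.00°.
Law of sines: |PR| = |RQ|·sin Q/sin P ≈ 4.5.
Law of sines: |QP| = |RQ|·sin R/sin P ≈ 2.4807.
Area = ½·|RQ|·|PR|·sin R ≈ 5.3654.
The altitude from R has length 2·area/|QP| ≈ 4.3257.

4.326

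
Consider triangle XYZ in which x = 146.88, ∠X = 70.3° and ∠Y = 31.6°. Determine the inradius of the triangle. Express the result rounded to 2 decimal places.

The third angle is ∠Z = 180° − ∠X − ∠Y = 78.10°.
Law of sines: y = x·sin Y/sin X ≈ 81.748.
Law of sines: z = x·sin Z/sin X ≈ 152.66.
Area = ½·x·y·sin Z ≈ 5874.5.
Semiperimeter s = (146.88+81.748+152.66)/2 = 190.64.
Inradius = area/s = 5874.5/190.64 ≈ 30.814.

30.81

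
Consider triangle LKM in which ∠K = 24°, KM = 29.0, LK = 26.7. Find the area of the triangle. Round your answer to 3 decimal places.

area ≈ 157.468

Area = ½·LK·KM·sin K ≈ 157.47.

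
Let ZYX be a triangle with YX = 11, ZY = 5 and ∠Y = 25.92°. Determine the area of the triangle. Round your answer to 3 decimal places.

Area = ½·ZY·YX·sin Y ≈ 12.021.

area ≈ 12.021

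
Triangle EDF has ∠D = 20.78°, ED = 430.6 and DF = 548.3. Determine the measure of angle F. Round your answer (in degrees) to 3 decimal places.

46.355

By the law of cosines, FE² = ED² + DF² − 2·ED·DF·cos D = 44570, so FE ≈ 211.12.
Law of cosines again: cos F = (DF² + FE² − ED²)/(2·DF·FE) ≈ 0.69019, so ∠F ≈ 46.35°.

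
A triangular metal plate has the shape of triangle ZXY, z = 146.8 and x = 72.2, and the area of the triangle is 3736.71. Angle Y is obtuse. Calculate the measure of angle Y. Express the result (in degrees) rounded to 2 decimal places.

From area = ½·z·x·sin Y, we get sin Y = 2·area/(z·x) ≈ 0.70511.
Taking the obtuse solution, ∠Y ≈ 135.16°.

∠Y ≈ 135.16°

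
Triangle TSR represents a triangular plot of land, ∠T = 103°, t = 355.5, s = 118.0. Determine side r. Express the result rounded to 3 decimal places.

309.850

Law of sines: sin S = s·sin T/t ≈ 0.32342.
Since t ≥ s, only the acute value applies: ∠S ≈ 18.87°.
Then ∠R = 180° − ∠T − ∠S ≈ 58.13°.
Law of sines gives r = t·sin R/sin T ≈ 309.85.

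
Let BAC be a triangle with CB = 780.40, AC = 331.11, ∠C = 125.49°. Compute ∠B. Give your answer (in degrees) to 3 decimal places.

By the law of cosines, BA² = AC² + CB² − 2·AC·CB·cos C = 1.0187e+06, so BA ≈ 1009.3.
Law of cosines again: cos B = (CB² + BA² − AC²)/(2·CB·BA) ≈ 0.96367, so ∠B ≈ 15.49°.

15.492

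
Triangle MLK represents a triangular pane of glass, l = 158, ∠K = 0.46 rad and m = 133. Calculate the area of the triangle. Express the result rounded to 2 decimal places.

Area = ½·m·l·sin K ≈ 4664.6.

area ≈ 4664.56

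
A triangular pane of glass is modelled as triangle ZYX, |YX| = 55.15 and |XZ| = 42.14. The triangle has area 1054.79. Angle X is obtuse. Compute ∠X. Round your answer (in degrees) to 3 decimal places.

From area = ½·|YX|·|XZ|·sin X, we get sin X = 2·area/(|YX|·|XZ|) ≈ 0.90773.
Taking the obtuse solution, ∠X ≈ 114.81°.

114.807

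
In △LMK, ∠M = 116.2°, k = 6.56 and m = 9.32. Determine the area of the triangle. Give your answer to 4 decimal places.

area ≈ 12.7428

Law of sines: sin K = k·sin M/m ≈ 0.63155.
Since m ≥ k, only the acute value applies: ∠K ≈ 39.16°.
Then ∠L = 180° − ∠M − ∠K ≈ 24.64°.
Law of sines gives l = m·sin L/sin M ≈ 4.3299.
Area = ½·m·k·sin L ≈ 12.743.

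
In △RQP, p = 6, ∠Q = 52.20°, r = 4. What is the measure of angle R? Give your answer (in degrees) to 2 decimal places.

By the law of cosines, q² = p² + r² − 2·p·r·cos Q = 22.58, so q ≈ 4.7519.
Law of cosines again: cos R = (q² + p² − r²)/(2·q·p) ≈ 0.74673, so ∠R ≈ 41.69°.

41.69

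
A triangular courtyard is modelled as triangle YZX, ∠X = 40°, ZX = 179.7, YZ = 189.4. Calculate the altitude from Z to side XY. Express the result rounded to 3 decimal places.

h_Z ≈ 115.509

Law of sines: sin Y = ZX·sin X/YZ ≈ 0.60987.
Since YZ ≥ ZX, only the acute value applies: ∠Y ≈ 37.58°.
Then ∠Z = 180° − ∠X − ∠Y ≈ 102.42°.
Law of sines gives XY = YZ·sin Z/sin X ≈ 287.76.
Area = ½·YZ·ZX·sin Z ≈ 16619.
The altitude from Z has length 2·area/XY ≈ 115.51.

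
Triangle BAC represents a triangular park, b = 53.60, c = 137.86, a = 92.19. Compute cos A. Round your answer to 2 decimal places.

By the law of cosines, cos A = (c² + b² − a²) / (2·c·b) ≈ 0.90532, so ∠A ≈ 25.13°.

cos A ≈ 0.91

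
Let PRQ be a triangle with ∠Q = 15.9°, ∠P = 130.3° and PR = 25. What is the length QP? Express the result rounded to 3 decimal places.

The third angle is ∠R = 180° − ∠Q − ∠P = 33.80°.
Law of sines: QP = PR·sin R/sin Q ≈ 50.764.

50.764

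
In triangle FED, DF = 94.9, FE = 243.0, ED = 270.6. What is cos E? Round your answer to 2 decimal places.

By the law of cosines, cos E = (FE² + ED² − DF²) / (2·FE·ED) ≈ 0.93731, so ∠E ≈ 20.40°.

0.94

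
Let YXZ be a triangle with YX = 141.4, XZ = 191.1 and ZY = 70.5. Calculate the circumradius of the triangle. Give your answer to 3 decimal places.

117.250

By the law of cosines, cos Y = (ZY² + YX² − XZ²) / (2·ZY·YX) ≈ -0.57956, so ∠Y ≈ 125.42°.
Circumradius = XZ/(2 sin Y) ≈ 117.25.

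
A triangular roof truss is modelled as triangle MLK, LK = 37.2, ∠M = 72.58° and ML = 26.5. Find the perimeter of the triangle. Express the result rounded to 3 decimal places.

98.919

Law of sines: sin K = ML·sin M/LK ≈ 0.67969.
Since LK ≥ ML, only the acute value applies: ∠K ≈ 42.82°.
Then ∠L = 180° − ∠M − ∠K ≈ 64.60°.
Law of sines gives KM = LK·sin L/sin M ≈ 35.219.
Semiperimeter s = (37.2+35.219+26.5)/2 = 49.46.
Perimeter = 37.2 + 35.219 + 26.5 = 98.919.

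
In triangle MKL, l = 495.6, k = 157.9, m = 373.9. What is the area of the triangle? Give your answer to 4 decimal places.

Semiperimeter s = (373.9 + 157.9 + 495.6)/2 = 513.7.
Heron's formula: area = √(513.7·139.8·355.8·18.1) ≈ 21506.

area ≈ 21505.5537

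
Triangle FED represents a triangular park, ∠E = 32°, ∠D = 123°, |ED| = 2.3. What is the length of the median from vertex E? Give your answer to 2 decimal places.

m_E ≈ 3.31

The third angle is ∠F = 180° − ∠E − ∠D = 25.00°.
Law of sines: |DF| = |ED|·sin E/sin F ≈ 2.884.
Law of sines: |FE| = |ED|·sin D/sin F ≈ 4.5643.
Median from E: ½√(2·|FE|² + 2·|ED|² − |DF|²) ≈ 3.3139.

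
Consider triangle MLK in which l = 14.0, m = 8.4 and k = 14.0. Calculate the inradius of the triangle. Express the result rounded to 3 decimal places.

3.082

Semiperimeter s = (8.4 + 14 + 14)/2 = 18.2.
Heron's formula: area = √(18.2·9.8·4.2·4.2) ≈ 56.092.
Inradius = area/s = 56.092/18.2 ≈ 3.082.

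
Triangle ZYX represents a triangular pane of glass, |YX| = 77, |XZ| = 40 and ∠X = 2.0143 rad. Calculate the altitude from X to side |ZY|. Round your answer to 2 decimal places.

By the law of cosines, |ZY|² = |YX|² + |XZ|² − 2·|YX|·|XZ|·cos X = 10172, so |ZY| ≈ 100.86.
Area = ½·|YX|·|XZ|·sin X ≈ 1391.
The altitude from X has length 2·area/|ZY| ≈ 27.584.

27.58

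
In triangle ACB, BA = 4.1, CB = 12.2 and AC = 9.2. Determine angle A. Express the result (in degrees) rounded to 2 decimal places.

By the law of cosines, cos A = (BA² + AC² − CB²) / (2·BA·AC) ≈ -0.62818, so ∠A ≈ 128.92°.

∠A ≈ 128.92°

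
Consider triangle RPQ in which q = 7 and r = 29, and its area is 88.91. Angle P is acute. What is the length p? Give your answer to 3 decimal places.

26.347

From area = ½·q·r·sin P, we get sin P = 2·area/(q·r) ≈ 0.87596.
Taking the acute solution, ∠P ≈ 61.16°.
Law of cosines then gives p ≈ 26.347.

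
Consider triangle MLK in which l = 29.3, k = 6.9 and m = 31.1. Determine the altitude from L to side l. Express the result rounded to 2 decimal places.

h_L ≈ 6.82

Semiperimeter s = (31.1 + 29.3 + 6.9)/2 = 33.65.
Heron's formula: area = √(33.65·2.55·4.35·26.75) ≈ 99.924.
The altitude from L has length 2·area/l ≈ 6.8207.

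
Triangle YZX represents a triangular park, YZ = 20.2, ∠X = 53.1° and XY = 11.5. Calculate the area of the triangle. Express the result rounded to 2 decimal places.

area ≈ 114.45

Law of sines: sin Z = XY·sin X/YZ ≈ 0.45527.
Since YZ ≥ XY, only the acute value applies: ∠Z ≈ 27.08°.
Then ∠Y = 180° − ∠X − ∠Z ≈ 99.82°.
Law of sines gives ZX = YZ·sin Y/sin X ≈ 24.89.
Area = ½·YZ·XY·sin Y ≈ 114.45.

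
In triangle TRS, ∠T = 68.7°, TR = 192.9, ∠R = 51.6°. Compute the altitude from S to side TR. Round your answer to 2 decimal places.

The third angle is ∠S = 180° − ∠T − ∠R = 59.70°.
Law of sines: RS = TR·sin T/sin S ≈ 208.16.
Law of sines: ST = TR·sin R/sin S ≈ 175.09.
Area = ½·TR·RS·sin R ≈ 15734.
The altitude from S has length 2·area/TR ≈ 163.13.

h_S ≈ 163.13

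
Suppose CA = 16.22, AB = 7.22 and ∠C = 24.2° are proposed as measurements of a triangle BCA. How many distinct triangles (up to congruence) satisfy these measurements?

2

CA·sin C = 16.22·sin(24.2°) ≈ 6.649.
Since CA sin C < AB < CA (6.649 < 7.22 < 16.22), two triangles exist.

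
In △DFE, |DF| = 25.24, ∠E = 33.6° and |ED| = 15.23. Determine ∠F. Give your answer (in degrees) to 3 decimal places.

19.507

Law of sines: sin F = |ED|·sin E/|DF| ≈ 0.33392.
Since |DF| ≥ |ED|, only the acute value applies: ∠F ≈ 19.51°.
Then ∠D = 180° − ∠E − ∠F ≈ 126.89°.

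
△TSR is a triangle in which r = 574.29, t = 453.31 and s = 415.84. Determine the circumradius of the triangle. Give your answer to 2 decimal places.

By the law of cosines, cos T = (s² + r² − t²) / (2·s·r) ≈ 0.62233, so ∠T ≈ 51.51°.
Circumradius = t/(2 sin T) ≈ 289.56.

289.56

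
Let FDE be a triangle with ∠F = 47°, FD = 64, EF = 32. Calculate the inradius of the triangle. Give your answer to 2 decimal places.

By the law of cosines, DE² = EF² + FD² − 2·EF·FD·cos F = 2326.5, so DE ≈ 48.234.
Area = ½·EF·FD·sin F ≈ 748.91.
Semiperimeter s = (48.234+32+64)/2 = 72.117.
Inradius = area/s = 748.91/72.117 ≈ 10.385.

r ≈ 10.38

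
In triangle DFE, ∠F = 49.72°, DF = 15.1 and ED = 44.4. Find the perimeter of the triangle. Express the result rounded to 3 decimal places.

Law of sines: sin E = DF·sin F/ED ≈ 0.25945.
Since ED ≥ DF, only the acute value applies: ∠E ≈ 15.04°.
Then ∠D = 180° − ∠F − ∠E ≈ 115.24°.
Law of sines gives FE = ED·sin D/sin F ≈ 52.642.
Semiperimeter s = (52.642+44.4+15.1)/2 = 56.071.
Perimeter = 52.642 + 44.4 + 15.1 = 112.14.

perimeter ≈ 112.142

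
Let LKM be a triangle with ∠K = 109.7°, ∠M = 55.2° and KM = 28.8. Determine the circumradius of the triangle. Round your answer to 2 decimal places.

R ≈ 55.28

The third angle is ∠L = 180° − ∠K − ∠M = 15.10°.
Law of sines: ML = KM·sin K/sin L ≈ 104.08.
Law of sines: LK = KM·sin M/sin L ≈ 90.782.
Circumradius = KM/(2 sin L) ≈ 55.277.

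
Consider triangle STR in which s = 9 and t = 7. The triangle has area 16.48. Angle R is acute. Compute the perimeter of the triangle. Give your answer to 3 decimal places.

From area = ½·s·t·sin R, we get sin R = 2·area/(s·t) ≈ 0.52317.
Taking the acute solution, ∠R ≈ 31.55°.
Law of cosines then gives r ≈ 4.756.
Perimeter = 9 + 7 + 4.756 = 20.756.

20.756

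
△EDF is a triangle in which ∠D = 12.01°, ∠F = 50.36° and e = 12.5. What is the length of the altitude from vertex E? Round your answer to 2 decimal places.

The third angle is ∠E = 180° − ∠D − ∠F = 117.63°.
Law of sines: d = e·sin D/sin E ≈ 2.9358.
Law of sines: f = e·sin F/sin E ≈ 10.865.
Area = ½·e·d·sin F ≈ 14.13.
The altitude from E has length 2·area/e ≈ 2.2608.

h_E ≈ 2.26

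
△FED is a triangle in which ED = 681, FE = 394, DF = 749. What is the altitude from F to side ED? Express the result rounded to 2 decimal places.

Semiperimeter s = (681 + 749 + 394)/2 = 912.
Heron's formula: area = √(912·231·163·518) ≈ 1.3337e+05.
The altitude from F has length 2·area/ED ≈ 391.69.

391.69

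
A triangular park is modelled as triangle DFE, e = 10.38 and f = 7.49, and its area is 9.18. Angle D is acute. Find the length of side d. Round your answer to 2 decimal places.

From area = ½·f·e·sin D, we get sin D = 2·area/(f·e) ≈ 0.23615.
Taking the acute solution, ∠D ≈ 0.238 rad.
Law of cosines then gives d ≈ 3.5707.

3.57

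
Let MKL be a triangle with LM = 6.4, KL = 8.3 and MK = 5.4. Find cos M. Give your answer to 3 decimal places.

cos M ≈ 0.018

By the law of cosines, cos M = (LM² + MK² − KL²) / (2·LM·MK) ≈ 0.01780, so ∠M ≈ 88.98°.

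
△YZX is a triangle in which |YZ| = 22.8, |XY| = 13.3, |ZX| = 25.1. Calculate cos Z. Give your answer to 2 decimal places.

0.85

By the law of cosines, cos Z = (|YZ|² + |ZX|² − |XY|²) / (2·|YZ|·|ZX|) ≈ 0.85007, so ∠Z ≈ 31.78°.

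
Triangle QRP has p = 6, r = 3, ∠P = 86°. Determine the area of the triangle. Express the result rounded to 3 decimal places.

area ≈ 8.095

Law of sines: sin R = r·sin P/p ≈ 0.49878.
Since p ≥ r, only the acute value applies: ∠R ≈ 29.92°.
Then ∠Q = 180° − ∠P − ∠R ≈ 64.08°.
Law of sines gives q = p·sin Q/sin P ≈ 5.4096.
Area = ½·p·r·sin Q ≈ 8.0947.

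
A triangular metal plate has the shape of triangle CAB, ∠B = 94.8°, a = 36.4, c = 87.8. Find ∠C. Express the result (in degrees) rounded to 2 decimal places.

∠C ≈ 63.43°

By the law of cosines, b² = c² + a² − 2·c·a·cos B = 9568.7, so b ≈ 97.82.
Law of cosines again: cos C = (a² + b² − c²)/(2·a·b) ≈ 0.44722, so ∠C ≈ 63.43°.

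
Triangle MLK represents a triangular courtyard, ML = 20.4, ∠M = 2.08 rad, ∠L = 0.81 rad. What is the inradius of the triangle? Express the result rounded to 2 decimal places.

The third angle is ∠K = π − ∠M − ∠L = 0.252 rad.
Law of sines: LK = ML·sin M/sin K ≈ 71.549.
Law of sines: KM = ML·sin L/sin K ≈ 59.352.
Area = ½·ML·LK·sin L ≈ 528.59.
Semiperimeter s = (71.549+59.352+20.4)/2 = 75.65.
Inradius = area/s = 528.59/75.65 ≈ 6.9872.

6.99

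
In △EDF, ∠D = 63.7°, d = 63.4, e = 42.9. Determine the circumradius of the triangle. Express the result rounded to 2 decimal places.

35.36

Law of sines: sin E = e·sin D/d ≈ 0.60661.
Since d ≥ e, only the acute value applies: ∠E ≈ 37.35°.
Then ∠F = 180° − ∠D − ∠E ≈ 78.95°.
Law of sines gives f = d·sin F/sin D ≈ 69.411.
Circumradius = d/(2 sin D) ≈ 35.36.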